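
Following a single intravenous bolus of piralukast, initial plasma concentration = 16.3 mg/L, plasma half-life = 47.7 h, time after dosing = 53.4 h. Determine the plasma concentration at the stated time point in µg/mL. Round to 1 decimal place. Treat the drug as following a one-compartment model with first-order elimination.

7.5 µg/mL

k = ln2 / t½ = 0.693147 / 47.7 = 0.01453 h⁻¹
C = C₀ · e^(−k·t) = 16.30 × e^(−0.01453 × 53.4)
  = 16.30 × 0.4603 = 7.503 mg/L
(7.503 mg/L = 7.503 µg/mL)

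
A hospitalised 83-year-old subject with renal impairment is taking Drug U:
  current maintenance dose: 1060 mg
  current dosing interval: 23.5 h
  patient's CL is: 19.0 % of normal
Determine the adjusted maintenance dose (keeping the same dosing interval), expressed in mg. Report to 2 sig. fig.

200 mg

To keep the same average steady-state level, dosing rate must scale with clearance.
CL ratio = 19.0 / 100 = 0.1900
New dose (same interval) = 1060 × 0.1900 = 201.4 mg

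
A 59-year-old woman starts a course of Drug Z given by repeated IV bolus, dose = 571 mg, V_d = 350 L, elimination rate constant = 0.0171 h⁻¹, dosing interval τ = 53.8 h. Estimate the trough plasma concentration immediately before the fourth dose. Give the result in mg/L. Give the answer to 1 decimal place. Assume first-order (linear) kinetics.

1.0 mg/L

C₀ per dose = Dose / Vd = 571 / 350 = 1.631 mg/L
Fraction remaining after one interval: r = e^(−kτ) = e^(−0.01710 × 53.8) = 0.3985
Before dose 4, 3 doses have been given (aged 1τ, 2τ, 3τ).
C_trough = C₀ × (r + r² + … + r^3) = C₀ × r(1−r^3)/(1−r)
        = 1.631 × 0.3985 × (1 − 0.06328) / (1 − 0.3985) = 1.012 mg/L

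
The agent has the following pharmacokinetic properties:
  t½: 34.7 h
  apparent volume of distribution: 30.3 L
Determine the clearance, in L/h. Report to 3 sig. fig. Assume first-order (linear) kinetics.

k = ln2 / t½ = 0.693147 / 34.7 = 0.01998 h⁻¹
CL = k × Vd = 0.01998 × 30.3 = 0.6054 L/h

0.605 L/h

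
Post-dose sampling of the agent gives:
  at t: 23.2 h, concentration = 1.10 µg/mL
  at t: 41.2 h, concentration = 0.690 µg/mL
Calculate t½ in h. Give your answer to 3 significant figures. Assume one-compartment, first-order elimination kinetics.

26.8 h

k = ln(C₁/C₂) / (t₂ − t₁) = ln(1.10/0.690) / (41.2 − 23.2)
  = 0.4664 / 18.00 = 0.02591 h⁻¹
t½ = ln2 / k = 0.693147 / 0.02591 = 26.75 h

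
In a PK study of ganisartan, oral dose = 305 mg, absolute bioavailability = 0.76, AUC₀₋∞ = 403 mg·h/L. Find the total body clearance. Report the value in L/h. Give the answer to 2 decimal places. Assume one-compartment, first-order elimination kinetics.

CL = F·Dose / AUC = 0.76 × 305 / 403 = 0.5752 L/h

0.58 L/h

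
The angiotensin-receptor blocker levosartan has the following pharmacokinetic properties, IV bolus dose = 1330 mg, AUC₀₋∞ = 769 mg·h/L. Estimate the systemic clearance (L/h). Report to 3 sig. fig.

1.73 L/h

CL = Dose / AUC = 1330 / 769 = 1.730 L/h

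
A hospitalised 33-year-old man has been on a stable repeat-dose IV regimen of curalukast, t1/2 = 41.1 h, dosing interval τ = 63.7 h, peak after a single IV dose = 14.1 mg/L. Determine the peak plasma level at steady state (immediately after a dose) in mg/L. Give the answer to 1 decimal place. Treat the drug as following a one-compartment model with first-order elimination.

k = ln2 / t½ = 0.693147 / 41.1 = 0.01686 h⁻¹
e^(−kτ) = e^(−0.01686 × 63.7) = 0.3416
Accumulation ratio R = 1 / (1 − e^(−kτ)) = 1 / (1 − 0.3416) = 1.519
Steady-state peak = C₀ × R = 14.1 × 1.519 = 21.42 mg/L

21.4 mg/L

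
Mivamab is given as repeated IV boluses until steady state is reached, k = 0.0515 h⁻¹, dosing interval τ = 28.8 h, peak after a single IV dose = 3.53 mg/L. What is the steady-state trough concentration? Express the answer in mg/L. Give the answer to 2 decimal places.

e^(−kτ) = e^(−0.05150 × 28.8) = 0.2269
Accumulation ratio R = 1 / (1 − e^(−kτ)) = 1 / (1 − 0.2269) = 1.293
Steady-state trough = C₀ × R × e^(−kτ) = 3.53 × 1.293 × 0.2269 = 1.036 mg/L

1.04 mg/L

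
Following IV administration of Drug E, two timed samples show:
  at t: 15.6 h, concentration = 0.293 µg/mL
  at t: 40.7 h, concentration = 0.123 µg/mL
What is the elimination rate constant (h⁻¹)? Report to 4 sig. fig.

0.03458 h⁻¹

k = ln(C₁/C₂) / (t₂ − t₁) = ln(0.293/0.123) / (40.7 − 15.6)
  = 0.8680 / 25.10 = 0.03458 h⁻¹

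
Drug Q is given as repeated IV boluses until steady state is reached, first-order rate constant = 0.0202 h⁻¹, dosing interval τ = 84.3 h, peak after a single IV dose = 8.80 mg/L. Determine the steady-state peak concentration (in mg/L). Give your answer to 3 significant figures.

e^(−kτ) = e^(−0.02020 × 84.3) = 0.1822
Accumulation ratio R = 1 / (1 − e^(−kτ)) = 1 / (1 − 0.1822) = 1.223
Steady-state peak = C₀ × R = 8.80 × 1.223 = 10.76 mg/L

10.8 mg/L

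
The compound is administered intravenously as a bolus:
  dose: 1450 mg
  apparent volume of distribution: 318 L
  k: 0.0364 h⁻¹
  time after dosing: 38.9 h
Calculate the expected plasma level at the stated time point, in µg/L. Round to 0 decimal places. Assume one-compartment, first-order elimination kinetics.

C₀ = Dose / Vd = 1450 / 318 = 4.560 mg/L
C = C₀ · e^(−k·t) = 4.560 × e^(−0.03640 × 38.9)
  = 4.560 × 0.2427 = 1.107 mg/L
Convert: 1.107 mg/L × 1000 = 1107 µg/L

1107 µg/L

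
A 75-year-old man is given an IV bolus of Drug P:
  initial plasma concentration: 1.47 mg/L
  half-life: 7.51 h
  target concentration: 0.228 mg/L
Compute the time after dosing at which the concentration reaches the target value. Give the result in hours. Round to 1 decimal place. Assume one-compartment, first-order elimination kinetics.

k = ln2 / t½ = 0.693147 / 7.51 = 0.09230 h⁻¹
t = ln(C₀ / C) / k = ln(1.470 / 0.228) / 0.09230
  = ln(6.447) / 0.09230 = 1.864 / 0.09230 = 20.20 h

20.2 h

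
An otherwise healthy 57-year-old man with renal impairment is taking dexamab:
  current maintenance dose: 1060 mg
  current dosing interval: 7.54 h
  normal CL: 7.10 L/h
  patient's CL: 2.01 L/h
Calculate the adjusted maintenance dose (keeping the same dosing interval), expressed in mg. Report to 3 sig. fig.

300 mg

To keep the same average steady-state level, dosing rate must scale with clearance.
CL ratio = 2.01 / 7.10 = 0.2831
New dose (same interval) = 1060 × 0.2831 = 300.1 mg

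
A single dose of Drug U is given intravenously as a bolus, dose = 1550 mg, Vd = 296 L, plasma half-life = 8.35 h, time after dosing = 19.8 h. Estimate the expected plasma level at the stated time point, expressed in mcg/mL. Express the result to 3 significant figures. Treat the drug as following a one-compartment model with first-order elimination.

C₀ = Dose / Vd = 1550 / 296 = 5.236 mg/L
k = ln2 / t½ = 0.693147 / 8.35 = 0.08301 h⁻¹
C = C₀ · e^(−k·t) = 5.236 × e^(−0.08301 × 19.8)
  = 5.236 × 0.1933 = 1.012 mg/L
(1.012 mg/L = 1.012 mcg/mL)

1.01 mcg/mL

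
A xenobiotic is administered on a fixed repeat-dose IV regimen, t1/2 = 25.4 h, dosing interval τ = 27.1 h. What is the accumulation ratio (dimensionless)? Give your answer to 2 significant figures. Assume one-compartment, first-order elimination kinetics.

1.9

k = ln2 / t½ = 0.693147 / 25.4 = 0.02729 h⁻¹
e^(−kτ) = e^(−0.02729 × 27.1) = 0.4773
Accumulation ratio R = 1 / (1 − e^(−kτ)) = 1 / (1 − 0.4773) = 1.913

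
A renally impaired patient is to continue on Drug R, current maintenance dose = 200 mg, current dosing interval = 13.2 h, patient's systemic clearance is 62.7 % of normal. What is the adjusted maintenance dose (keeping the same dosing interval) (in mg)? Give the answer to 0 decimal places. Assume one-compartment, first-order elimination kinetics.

125 mg

To keep the same average steady-state level, dosing rate must scale with clearance.
CL ratio = 62.7 / 100 = 0.6270
New dose (same interval) = 200 × 0.6270 = 125.4 mg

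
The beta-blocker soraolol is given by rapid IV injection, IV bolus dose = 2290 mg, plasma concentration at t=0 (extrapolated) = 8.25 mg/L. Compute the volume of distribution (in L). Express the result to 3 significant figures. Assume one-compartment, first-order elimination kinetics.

278 L

Vd = Dose / C₀ = 2290 / 8.25 = 277.6 L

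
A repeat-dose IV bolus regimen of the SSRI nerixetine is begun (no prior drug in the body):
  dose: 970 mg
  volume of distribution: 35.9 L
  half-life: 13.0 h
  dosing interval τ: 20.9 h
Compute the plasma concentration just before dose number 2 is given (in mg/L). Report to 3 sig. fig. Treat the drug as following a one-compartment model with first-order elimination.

C₀ per dose = Dose / Vd = 970 / 35.9 = 27.02 mg/L
k = ln2 / t½ = 0.693147 / 13.0 = 0.05332 h⁻¹
Fraction remaining after one interval: r = e^(−kτ) = e^(−0.05332 × 20.9) = 0.3281
Before dose 2, 1 dose has been given (aged 1τ).
C_trough = C₀ × r = 27.02 × 0.3281 = 8.865 mg/L

8.87 mg/L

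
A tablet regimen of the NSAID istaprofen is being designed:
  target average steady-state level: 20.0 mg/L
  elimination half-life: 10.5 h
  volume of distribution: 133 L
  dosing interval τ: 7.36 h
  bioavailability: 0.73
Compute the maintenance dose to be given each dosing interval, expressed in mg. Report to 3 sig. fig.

1770 mg

k = ln2 / t½ = 0.693147 / 10.5 = 0.06601 h⁻¹
CL = k × Vd = 0.06601 × 133 = 8.779 L/h
At steady state, F × (Dose/τ) = Css × CL.
Dose = Css × CL × τ / F = 20.0 × 8.779 × 7.36 / 0.73 = 1770 mg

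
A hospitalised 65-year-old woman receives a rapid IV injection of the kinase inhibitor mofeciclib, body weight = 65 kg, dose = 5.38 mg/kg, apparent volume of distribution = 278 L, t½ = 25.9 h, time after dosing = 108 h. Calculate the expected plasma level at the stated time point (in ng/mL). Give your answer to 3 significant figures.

69.9 ng/mL

Total dose = 5.38 × 65 = 349.7 mg
C₀ = Dose / Vd = 349.7 / 278 = 1.258 mg/L
k = ln2 / t½ = 0.693147 / 25.9 = 0.02676 h⁻¹
C = C₀ · e^(−k·t) = 1.258 × e^(−0.02676 × 108)
  = 1.258 × 0.05557 = 0.06991 mg/L
Convert: 0.06991 mg/L × 1000 = 69.91 ng/mL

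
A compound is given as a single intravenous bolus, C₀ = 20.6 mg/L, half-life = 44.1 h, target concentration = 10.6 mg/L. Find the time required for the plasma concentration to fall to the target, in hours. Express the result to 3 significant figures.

42.3 h

k = ln2 / t½ = 0.693147 / 44.1 = 0.01572 h⁻¹
t = ln(C₀ / C) / k = ln(20.60 / 10.6) / 0.01572
  = ln(1.943) / 0.01572 = 0.6642 / 0.01572 = 42.25 h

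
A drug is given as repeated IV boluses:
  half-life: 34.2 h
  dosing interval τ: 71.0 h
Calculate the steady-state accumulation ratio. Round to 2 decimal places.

1.31

k = ln2 / t½ = 0.693147 / 34.2 = 0.02027 h⁻¹
e^(−kτ) = e^(−0.02027 × 71.0) = 0.2371
Accumulation ratio R = 1 / (1 − e^(−kτ)) = 1 / (1 − 0.2371) = 1.311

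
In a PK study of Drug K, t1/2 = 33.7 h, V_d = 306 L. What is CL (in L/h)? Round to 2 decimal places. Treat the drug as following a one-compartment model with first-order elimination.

6.29 L/h

k = ln2 / t½ = 0.693147 / 33.7 = 0.02057 h⁻¹
CL = k × Vd = 0.02057 × 306 = 6.294 L/h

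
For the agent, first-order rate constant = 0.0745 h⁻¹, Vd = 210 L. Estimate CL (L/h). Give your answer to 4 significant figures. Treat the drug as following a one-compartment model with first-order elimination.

CL = k × Vd = 0.0745 × 210 = 15.65 L/h

15.65 L/h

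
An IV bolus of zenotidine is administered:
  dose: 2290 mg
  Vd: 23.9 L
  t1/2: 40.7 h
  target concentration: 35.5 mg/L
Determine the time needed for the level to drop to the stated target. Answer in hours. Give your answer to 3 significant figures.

58.3 h

C₀ = Dose / Vd = 2290 / 23.9 = 95.82 mg/L
k = ln2 / t½ = 0.693147 / 40.7 = 0.01703 h⁻¹
t = ln(C₀ / C) / k = ln(95.82 / 35.5) / 0.01703
  = ln(2.699) / 0.01703 = 0.9929 / 0.01703 = 58.30 h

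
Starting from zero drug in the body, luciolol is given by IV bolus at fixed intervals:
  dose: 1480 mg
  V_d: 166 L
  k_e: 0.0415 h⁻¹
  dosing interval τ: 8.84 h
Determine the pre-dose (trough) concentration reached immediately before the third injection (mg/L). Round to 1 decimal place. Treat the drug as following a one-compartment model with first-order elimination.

10.5 mg/L

C₀ per dose = Dose / Vd = 1480 / 166 = 8.916 mg/L
Fraction remaining after one interval: r = e^(−kτ) = e^(−0.04150 × 8.84) = 0.6929
Before dose 3, 2 doses have been given (aged 1τ, 2τ).
C_trough = C₀ × (r + r²) = 8.916 × (0.6929 + 0.4801) = 10.46 mg/L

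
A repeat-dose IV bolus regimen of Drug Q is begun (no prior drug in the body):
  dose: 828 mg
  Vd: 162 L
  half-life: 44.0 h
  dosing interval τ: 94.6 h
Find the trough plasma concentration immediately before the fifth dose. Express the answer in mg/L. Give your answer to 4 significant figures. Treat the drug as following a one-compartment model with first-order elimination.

C₀ per dose = Dose / Vd = 828 / 162 = 5.111 mg/L
k = ln2 / t½ = 0.693147 / 44.0 = 0.01575 h⁻¹
Fraction remaining after one interval: r = e^(−kτ) = e^(−0.01575 × 94.6) = 0.2254
Before dose 5, 4 doses have been given (aged 1τ, 2τ, 3τ, 4τ).
C_trough = C₀ × (r + r² + … + r^4) = C₀ × r(1−r^4)/(1−r)
        = 5.111 × 0.2254 × (1 − 0.002581) / (1 − 0.2254) = 1.483 mg/L

1.483 mg/L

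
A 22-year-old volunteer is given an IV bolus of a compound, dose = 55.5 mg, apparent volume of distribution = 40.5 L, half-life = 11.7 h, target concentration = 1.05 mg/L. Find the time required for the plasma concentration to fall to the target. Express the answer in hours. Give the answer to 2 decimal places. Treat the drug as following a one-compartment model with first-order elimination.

4.49 h

C₀ = Dose / Vd = 55.50 / 40.5 = 1.370 mg/L
k = ln2 / t½ = 0.693147 / 11.7 = 0.05924 h⁻¹
t = ln(C₀ / C) / k = ln(1.370 / 1.05) / 0.05924
  = ln(1.305) / 0.05924 = 0.2662 / 0.05924 = 4.494 h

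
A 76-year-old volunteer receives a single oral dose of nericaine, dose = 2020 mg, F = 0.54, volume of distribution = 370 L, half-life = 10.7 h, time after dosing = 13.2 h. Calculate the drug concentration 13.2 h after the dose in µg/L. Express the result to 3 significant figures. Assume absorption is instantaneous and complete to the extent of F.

1250 µg/L

Amount reaching circulation = F × Dose = 0.54 × 2020 = 1091 mg
C₀ = F·Dose / Vd = 1091 / 370 = 2.949 mg/L
k = ln2 / t½ = 0.693147 / 10.7 = 0.06478 h⁻¹
C = C₀ · e^(−k·t) = 2.949 × e^(−0.06478 × 13.2)
  = 2.949 × 0.4252 = 1.254 mg/L
Convert: 1.254 mg/L × 1000 = 1254 µg/L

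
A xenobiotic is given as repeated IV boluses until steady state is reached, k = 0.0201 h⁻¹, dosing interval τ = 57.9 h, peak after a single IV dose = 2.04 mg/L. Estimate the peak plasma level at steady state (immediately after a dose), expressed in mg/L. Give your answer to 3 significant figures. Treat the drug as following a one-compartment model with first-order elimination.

e^(−kτ) = e^(−0.02010 × 57.9) = 0.3123
Accumulation ratio R = 1 / (1 − e^(−kτ)) = 1 / (1 − 0.3123) = 1.454
Steady-state peak = C₀ × R = 2.04 × 1.454 = 2.966 mg/L

2.97 mg/L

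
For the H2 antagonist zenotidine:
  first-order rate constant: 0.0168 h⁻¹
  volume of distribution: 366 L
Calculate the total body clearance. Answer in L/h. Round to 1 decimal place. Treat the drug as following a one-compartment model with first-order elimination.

CL = k × Vd = 0.0168 × 366 = 6.149 L/h

6.1 L/h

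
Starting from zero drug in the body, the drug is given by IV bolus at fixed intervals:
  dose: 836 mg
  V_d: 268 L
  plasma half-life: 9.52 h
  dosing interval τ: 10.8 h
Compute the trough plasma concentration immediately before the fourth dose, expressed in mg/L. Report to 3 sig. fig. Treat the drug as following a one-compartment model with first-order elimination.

C₀ per dose = Dose / Vd = 836 / 268 = 3.119 mg/L
k = ln2 / t½ = 0.693147 / 9.52 = 0.07281 h⁻¹
Fraction remaining after one interval: r = e^(−kτ) = e^(−0.07281 × 10.8) = 0.4555
Before dose 4, 3 doses have been given (aged 1τ, 2τ, 3τ).
C_trough = C₀ × (r + r² + … + r^3) = C₀ × r(1−r^3)/(1−r)
        = 3.119 × 0.4555 × (1 − 0.09451) / (1 − 0.4555) = 2.363 mg/L

2.36 mg/L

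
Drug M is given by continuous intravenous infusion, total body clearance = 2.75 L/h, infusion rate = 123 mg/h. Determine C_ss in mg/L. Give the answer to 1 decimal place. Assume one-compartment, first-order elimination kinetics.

At steady state Css = R₀ / CL = 123 / 2.750 = 44.73 mg/L

44.7 mg/L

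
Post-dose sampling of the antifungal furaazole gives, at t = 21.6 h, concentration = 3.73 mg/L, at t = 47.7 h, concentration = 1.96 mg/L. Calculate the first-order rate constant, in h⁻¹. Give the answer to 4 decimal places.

0.0247 h⁻¹

k = ln(C₁/C₂) / (t₂ − t₁) = ln(3.73/1.96) / (47.7 − 21.6)
  = 0.6435 / 26.10 = 0.02466 h⁻¹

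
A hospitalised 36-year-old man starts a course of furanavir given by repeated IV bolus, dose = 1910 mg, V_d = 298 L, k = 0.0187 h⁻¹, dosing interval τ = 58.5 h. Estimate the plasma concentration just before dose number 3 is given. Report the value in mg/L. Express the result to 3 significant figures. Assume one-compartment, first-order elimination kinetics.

2.87 mg/L

C₀ per dose = Dose / Vd = 1910 / 298 = 6.409 mg/L
Fraction remaining after one interval: r = e^(−kτ) = e^(−0.01870 × 58.5) = 0.3349
Before dose 3, 2 doses have been given (aged 1τ, 2τ).
C_trough = C₀ × (r + r²) = 6.409 × (0.3349 + 0.1122) = 2.865 mg/L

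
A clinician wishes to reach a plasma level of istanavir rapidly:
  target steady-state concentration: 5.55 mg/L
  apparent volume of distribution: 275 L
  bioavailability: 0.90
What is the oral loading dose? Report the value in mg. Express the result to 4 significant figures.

1696 mg

LD = Css × Vd / F = 5.55 × 275 / 0.90 = 1696 mg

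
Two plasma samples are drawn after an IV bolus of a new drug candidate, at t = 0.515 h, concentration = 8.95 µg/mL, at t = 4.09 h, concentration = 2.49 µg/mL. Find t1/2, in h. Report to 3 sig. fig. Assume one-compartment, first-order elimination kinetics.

k = ln(C₁/C₂) / (t₂ − t₁) = ln(8.95/2.49) / (4.09 − 0.515)
  = 1.279 / 3.575 = 0.3578 h⁻¹
t½ = ln2 / k = 0.693147 / 0.3578 = 1.937 h

1.94 h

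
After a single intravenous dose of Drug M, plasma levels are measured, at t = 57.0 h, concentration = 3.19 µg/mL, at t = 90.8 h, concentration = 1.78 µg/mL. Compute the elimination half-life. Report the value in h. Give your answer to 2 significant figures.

k = ln(C₁/C₂) / (t₂ − t₁) = ln(3.19/1.78) / (90.8 − 57.0)
  = 0.5834 / 33.80 = 0.01726 h⁻¹
t½ = ln2 / k = 0.693147 / 0.01726 = 40.16 h

40 h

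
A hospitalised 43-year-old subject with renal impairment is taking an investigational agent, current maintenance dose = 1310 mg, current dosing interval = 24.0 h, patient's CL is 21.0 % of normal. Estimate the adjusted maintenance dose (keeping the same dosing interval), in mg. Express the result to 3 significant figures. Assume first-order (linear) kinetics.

275 mg

To keep the same average steady-state level, dosing rate must scale with clearance.
CL ratio = 21.0 / 100 = 0.2100
New dose (same interval) = 1310 × 0.2100 = 275.1 mg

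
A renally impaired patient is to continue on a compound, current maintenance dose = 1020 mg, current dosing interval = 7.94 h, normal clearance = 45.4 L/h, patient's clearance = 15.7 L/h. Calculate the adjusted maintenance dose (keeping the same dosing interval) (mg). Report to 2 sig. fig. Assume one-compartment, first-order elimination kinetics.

350 mg

To keep the same average steady-state level, dosing rate must scale with clearance.
CL ratio = 15.7 / 45.4 = 0.3458
New dose (same interval) = 1020 × 0.3458 = 352.7 mg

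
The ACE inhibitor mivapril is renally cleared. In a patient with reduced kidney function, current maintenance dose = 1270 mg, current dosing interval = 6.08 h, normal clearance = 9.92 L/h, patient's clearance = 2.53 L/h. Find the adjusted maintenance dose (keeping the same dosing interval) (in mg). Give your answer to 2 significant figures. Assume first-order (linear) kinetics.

To keep the same average steady-state level, dosing rate must scale with clearance.
CL ratio = 2.53 / 9.92 = 0.2550
New dose (same interval) = 1270 × 0.2550 = 323.9 mg

320 mg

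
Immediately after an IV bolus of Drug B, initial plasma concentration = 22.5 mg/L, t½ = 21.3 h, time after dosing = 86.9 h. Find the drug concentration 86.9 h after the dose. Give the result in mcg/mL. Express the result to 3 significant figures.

1.33 mcg/mL

k = ln2 / t½ = 0.693147 / 21.3 = 0.03254 h⁻¹
C = C₀ · e^(−k·t) = 22.50 × e^(−0.03254 × 86.9)
  = 22.50 × 0.05915 = 1.331 mg/L
(1.331 mg/L = 1.331 mcg/mL)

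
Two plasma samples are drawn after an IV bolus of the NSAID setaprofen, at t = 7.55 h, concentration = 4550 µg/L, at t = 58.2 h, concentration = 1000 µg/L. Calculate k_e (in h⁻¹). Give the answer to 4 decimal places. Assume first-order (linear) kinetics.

0.0299 h⁻¹

k = ln(C₁/C₂) / (t₂ − t₁) = ln(4550/1000) / (58.2 − 7.55)
  = 1.515 / 50.65 = 0.02991 h⁻¹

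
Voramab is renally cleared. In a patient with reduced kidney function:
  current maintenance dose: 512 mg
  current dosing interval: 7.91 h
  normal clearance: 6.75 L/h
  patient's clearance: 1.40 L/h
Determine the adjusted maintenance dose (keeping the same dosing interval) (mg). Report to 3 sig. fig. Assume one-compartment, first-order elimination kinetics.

To keep the same average steady-state level, dosing rate must scale with clearance.
CL ratio = 1.40 / 6.75 = 0.2074
New dose (same interval) = 512 × 0.2074 = 106.2 mg

106 mg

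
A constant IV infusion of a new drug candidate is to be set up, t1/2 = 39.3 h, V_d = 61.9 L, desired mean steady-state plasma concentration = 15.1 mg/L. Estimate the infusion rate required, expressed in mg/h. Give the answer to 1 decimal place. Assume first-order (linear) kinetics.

16.5 mg/h

k = ln2 / t½ = 0.693147 / 39.3 = 0.01764 h⁻¹
CL = k × Vd = 0.01764 × 61.9 = 1.092 L/h
At steady state, infusion rate R₀ = Css × CL = 15.1 × 1.092 = 16.49 mg/h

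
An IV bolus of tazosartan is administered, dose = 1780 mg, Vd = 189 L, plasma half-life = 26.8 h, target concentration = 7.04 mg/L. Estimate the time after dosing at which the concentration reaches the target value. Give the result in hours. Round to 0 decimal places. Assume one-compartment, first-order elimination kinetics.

C₀ = Dose / Vd = 1780 / 189 = 9.418 mg/L
k = ln2 / t½ = 0.693147 / 26.8 = 0.02586 h⁻¹
t = ln(C₀ / C) / k = ln(9.418 / 7.04) / 0.02586
  = ln(1.338) / 0.02586 = 0.2912 / 0.02586 = 11.26 h

11 h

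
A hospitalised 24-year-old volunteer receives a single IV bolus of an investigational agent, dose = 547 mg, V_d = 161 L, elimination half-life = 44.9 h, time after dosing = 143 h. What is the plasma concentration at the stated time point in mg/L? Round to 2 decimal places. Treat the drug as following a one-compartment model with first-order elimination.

C₀ = Dose / Vd = 547.0 / 161 = 3.398 mg/L
k = ln2 / t½ = 0.693147 / 44.9 = 0.01544 h⁻¹
C = C₀ · e^(−k·t) = 3.398 × e^(−0.01544 × 143)
  = 3.398 × 0.1099 = 0.3734 mg/L

0.37 mg/L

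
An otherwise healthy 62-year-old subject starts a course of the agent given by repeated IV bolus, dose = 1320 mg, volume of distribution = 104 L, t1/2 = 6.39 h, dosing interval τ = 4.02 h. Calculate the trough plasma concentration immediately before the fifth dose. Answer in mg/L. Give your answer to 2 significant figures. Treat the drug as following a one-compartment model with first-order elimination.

C₀ per dose = Dose / Vd = 1320 / 104 = 12.69 mg/L
k = ln2 / t½ = 0.693147 / 6.39 = 0.1085 h⁻¹
Fraction remaining after one interval: r = e^(−kτ) = e^(−0.1085 × 4.02) = 0.6465
Before dose 5, 4 doses have been given (aged 1τ, 2τ, 3τ, 4τ).
C_trough = C₀ × (r + r² + … + r^4) = C₀ × r(1−r^4)/(1−r)
        = 12.69 × 0.6465 × (1 − 0.1747) / (1 − 0.6465) = 19.15 mg/L

19 mg/L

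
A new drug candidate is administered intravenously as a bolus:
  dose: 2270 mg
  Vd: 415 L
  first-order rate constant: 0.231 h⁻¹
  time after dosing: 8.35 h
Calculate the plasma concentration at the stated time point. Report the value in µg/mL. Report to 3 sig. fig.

0.795 µg/mL

C₀ = Dose / Vd = 2270 / 415 = 5.470 mg/L
C = C₀ · e^(−k·t) = 5.470 × e^(−0.2310 × 8.35)
  = 5.470 × 0.1453 = 0.7948 mg/L
(0.7948 mg/L = 0.7948 µg/mL)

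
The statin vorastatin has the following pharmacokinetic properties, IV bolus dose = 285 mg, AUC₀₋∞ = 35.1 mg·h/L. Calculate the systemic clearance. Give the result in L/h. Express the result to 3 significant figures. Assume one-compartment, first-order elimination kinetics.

8.12 L/h

CL = Dose / AUC = 285 / 35.1 = 8.120 L/h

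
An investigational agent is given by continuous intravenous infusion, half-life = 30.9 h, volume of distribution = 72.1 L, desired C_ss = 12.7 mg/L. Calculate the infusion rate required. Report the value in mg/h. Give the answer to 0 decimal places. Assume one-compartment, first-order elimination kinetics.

21 mg/h

k = ln2 / t½ = 0.693147 / 30.9 = 0.02243 h⁻¹
CL = k × Vd = 0.02243 × 72.1 = 1.617 L/h
At steady state, infusion rate R₀ = Css × CL = 12.7 × 1.617 = 20.54 mg/h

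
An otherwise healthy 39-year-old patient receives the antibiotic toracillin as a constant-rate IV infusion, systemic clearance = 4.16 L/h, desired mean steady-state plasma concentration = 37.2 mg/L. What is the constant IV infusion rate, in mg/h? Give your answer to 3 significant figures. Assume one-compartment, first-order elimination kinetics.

At steady state, infusion rate R₀ = Css × CL = 37.2 × 4.160 = 154.8 mg/h

155 mg/h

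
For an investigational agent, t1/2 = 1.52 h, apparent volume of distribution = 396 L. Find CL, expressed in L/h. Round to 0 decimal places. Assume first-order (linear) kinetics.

k = ln2 / t½ = 0.693147 / 1.52 = 0.4560 h⁻¹
CL = k × Vd = 0.4560 × 396 = 180.6 L/h

181 L/h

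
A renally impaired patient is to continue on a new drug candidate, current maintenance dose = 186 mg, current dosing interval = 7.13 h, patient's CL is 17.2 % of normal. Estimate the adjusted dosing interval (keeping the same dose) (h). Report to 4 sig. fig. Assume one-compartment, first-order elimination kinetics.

41.45 h

To keep the same average steady-state level, dosing rate must scale with clearance.
CL ratio = 17.2 / 100 = 0.1720
New interval (same dose) = 7.13 / 0.1720 = 41.45 h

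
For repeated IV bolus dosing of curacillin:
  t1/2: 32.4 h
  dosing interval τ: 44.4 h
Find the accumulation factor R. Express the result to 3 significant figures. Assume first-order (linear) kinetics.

k = ln2 / t½ = 0.693147 / 32.4 = 0.02139 h⁻¹
e^(−kτ) = e^(−0.02139 × 44.4) = 0.3869
Accumulation ratio R = 1 / (1 − e^(−kτ)) = 1 / (1 − 0.3869) = 1.631

1.63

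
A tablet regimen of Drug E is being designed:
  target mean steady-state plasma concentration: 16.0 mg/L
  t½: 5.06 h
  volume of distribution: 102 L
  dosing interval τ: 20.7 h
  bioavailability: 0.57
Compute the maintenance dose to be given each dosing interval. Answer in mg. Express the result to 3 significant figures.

8120 mg

k = ln2 / t½ = 0.693147 / 5.06 = 0.1370 h⁻¹
CL = k × Vd = 0.1370 × 102 = 13.97 L/h
At steady state, F × (Dose/τ) = Css × CL.
Dose = Css × CL × τ / F = 16.0 × 13.97 × 20.7 / 0.57 = 8117 mg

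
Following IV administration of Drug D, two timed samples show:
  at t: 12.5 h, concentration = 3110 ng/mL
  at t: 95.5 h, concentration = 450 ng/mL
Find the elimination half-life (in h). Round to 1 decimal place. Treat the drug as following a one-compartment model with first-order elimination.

29.8 h

k = ln(C₁/C₂) / (t₂ − t₁) = ln(3110/450) / (95.5 − 12.5)
  = 1.933 / 83.00 = 0.02329 h⁻¹
t½ = ln2 / k = 0.693147 / 0.02329 = 29.76 h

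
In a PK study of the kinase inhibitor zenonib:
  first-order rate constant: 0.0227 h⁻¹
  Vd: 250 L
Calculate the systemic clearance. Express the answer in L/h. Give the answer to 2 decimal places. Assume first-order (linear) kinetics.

CL = k × Vd = 0.0227 × 250 = 5.675 L/h

5.68 L/h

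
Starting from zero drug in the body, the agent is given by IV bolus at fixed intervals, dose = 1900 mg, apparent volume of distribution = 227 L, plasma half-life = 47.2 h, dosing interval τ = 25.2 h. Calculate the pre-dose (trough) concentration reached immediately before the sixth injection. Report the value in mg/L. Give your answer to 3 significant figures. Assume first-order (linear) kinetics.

C₀ per dose = Dose / Vd = 1900 / 227 = 8.370 mg/L
k = ln2 / t½ = 0.693147 / 47.2 = 0.01469 h⁻¹
Fraction remaining after one interval: r = e^(−kτ) = e^(−0.01469 × 25.2) = 0.6906
Before dose 6, 5 doses have been given (aged 1τ, 2τ, 3τ, 4τ, 5τ).
C_trough = C₀ × (r + r² + … + r^5) = C₀ × r(1−r^5)/(1−r)
        = 8.370 × 0.6906 × (1 − 0.1571) / (1 − 0.6906) = 15.75 mg/L

15.8 mg/L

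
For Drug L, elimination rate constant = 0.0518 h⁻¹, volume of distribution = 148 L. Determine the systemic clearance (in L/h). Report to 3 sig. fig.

7.67 L/h

CL = k × Vd = 0.0518 × 148 = 7.666 L/h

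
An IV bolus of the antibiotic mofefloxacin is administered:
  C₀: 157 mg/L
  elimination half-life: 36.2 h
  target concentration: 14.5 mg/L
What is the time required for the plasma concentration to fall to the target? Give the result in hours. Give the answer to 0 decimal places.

124 h

k = ln2 / t½ = 0.693147 / 36.2 = 0.01915 h⁻¹
t = ln(C₀ / C) / k = ln(157.0 / 14.5) / 0.01915
  = ln(10.83) / 0.01915 = 2.382 / 0.01915 = 124.4 h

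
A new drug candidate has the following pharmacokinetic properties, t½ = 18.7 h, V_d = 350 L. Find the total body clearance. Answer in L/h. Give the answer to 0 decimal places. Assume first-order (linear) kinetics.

13 L/h

k = ln2 / t½ = 0.693147 / 18.7 = 0.03707 h⁻¹
CL = k × Vd = 0.03707 × 350 = 12.97 L/h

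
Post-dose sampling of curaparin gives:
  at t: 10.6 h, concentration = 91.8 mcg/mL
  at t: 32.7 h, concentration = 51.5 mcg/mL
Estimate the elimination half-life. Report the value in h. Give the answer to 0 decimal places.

27 h

k = ln(C₁/C₂) / (t₂ − t₁) = ln(91.8/51.5) / (32.7 − 10.6)
  = 0.5780 / 22.10 = 0.02615 h⁻¹
t½ = ln2 / k = 0.693147 / 0.02615 = 26.51 h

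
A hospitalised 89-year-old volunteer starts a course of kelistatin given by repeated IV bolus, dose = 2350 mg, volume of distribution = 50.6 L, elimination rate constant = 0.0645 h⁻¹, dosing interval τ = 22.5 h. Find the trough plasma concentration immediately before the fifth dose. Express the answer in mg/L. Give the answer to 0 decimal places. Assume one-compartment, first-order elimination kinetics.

14 mg/L

C₀ per dose = Dose / Vd = 2350 / 50.6 = 46.44 mg/L
Fraction remaining after one interval: r = e^(−kτ) = e^(−0.06450 × 22.5) = 0.2343
Before dose 5, 4 doses have been given (aged 1τ, 2τ, 3τ, 4τ).
C_trough = C₀ × (r + r² + … + r^4) = C₀ × r(1−r^4)/(1−r)
        = 46.44 × 0.2343 × (1 − 0.003014) / (1 − 0.2343) = 14.17 mg/L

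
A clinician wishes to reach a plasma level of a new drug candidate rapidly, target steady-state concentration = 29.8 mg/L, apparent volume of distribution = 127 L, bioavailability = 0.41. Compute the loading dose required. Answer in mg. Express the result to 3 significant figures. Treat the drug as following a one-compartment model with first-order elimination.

9230 mg

LD = Css × Vd / F = 29.8 × 127 / 0.41 = 9231 mg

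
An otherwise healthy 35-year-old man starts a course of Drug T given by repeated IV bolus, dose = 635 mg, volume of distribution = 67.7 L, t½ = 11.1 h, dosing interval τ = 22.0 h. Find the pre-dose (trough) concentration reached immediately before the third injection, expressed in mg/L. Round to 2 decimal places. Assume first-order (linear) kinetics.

C₀ per dose = Dose / Vd = 635 / 67.7 = 9.380 mg/L
k = ln2 / t½ = 0.693147 / 11.1 = 0.06245 h⁻¹
Fraction remaining after one interval: r = e^(−kτ) = e^(−0.06245 × 22.0) = 0.2531
Before dose 3, 2 doses have been given (aged 1τ, 2τ).
C_trough = C₀ × (r + r²) = 9.380 × (0.2531 + 0.06406) = 2.975 mg/L

2.98 mg/L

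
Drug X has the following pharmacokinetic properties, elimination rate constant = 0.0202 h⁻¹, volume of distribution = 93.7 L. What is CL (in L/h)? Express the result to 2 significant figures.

1.9 L/h

CL = k × Vd = 0.0202 × 93.7 = 1.893 L/h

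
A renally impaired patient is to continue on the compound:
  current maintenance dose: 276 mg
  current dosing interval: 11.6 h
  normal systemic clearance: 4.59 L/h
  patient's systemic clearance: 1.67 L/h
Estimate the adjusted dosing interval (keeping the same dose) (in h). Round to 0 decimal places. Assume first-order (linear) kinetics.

32 h

To keep the same average steady-state level, dosing rate must scale with clearance.
CL ratio = 1.67 / 4.59 = 0.3638
New interval (same dose) = 11.6 / 0.3638 = 31.89 h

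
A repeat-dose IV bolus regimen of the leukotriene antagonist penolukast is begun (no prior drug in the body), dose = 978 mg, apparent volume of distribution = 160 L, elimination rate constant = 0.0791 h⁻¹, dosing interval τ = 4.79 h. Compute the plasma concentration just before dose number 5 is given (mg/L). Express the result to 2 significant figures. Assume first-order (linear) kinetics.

10 mg/L

C₀ per dose = Dose / Vd = 978 / 160 = 6.113 mg/L
Fraction remaining after one interval: r = e^(−kτ) = e^(−0.07910 × 4.79) = 0.6846
Before dose 5, 4 doses have been given (aged 1τ, 2τ, 3τ, 4τ).
C_trough = C₀ × (r + r² + … + r^4) = C₀ × r(1−r^4)/(1−r)
        = 6.113 × 0.6846 × (1 − 0.2197) / (1 − 0.6846) = 10.35 mg/L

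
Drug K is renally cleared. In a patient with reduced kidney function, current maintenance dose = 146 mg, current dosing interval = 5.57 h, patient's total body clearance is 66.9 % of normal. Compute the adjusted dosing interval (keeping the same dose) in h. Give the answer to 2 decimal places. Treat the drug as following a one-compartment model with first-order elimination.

8.33 h

To keep the same average steady-state level, dosing rate must scale with clearance.
CL ratio = 66.9 / 100 = 0.6690
New interval (same dose) = 5.57 / 0.6690 = 8.326 h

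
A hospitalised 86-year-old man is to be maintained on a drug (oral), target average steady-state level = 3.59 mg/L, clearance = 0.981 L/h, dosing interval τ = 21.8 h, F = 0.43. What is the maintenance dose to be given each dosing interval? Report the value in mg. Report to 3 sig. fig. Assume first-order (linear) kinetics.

179 mg

At steady state, F × (Dose/τ) = Css × CL.
Dose = Css × CL × τ / F = 3.59 × 0.9810 × 21.8 / 0.43 = 178.5 mg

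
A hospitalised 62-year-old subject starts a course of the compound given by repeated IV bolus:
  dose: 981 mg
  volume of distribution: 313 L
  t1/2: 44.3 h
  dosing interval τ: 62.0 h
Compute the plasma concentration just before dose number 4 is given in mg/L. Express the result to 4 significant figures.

1.809 mg/L

C₀ per dose = Dose / Vd = 981 / 313 = 3.134 mg/L
k = ln2 / t½ = 0.693147 / 44.3 = 0.01565 h⁻¹
Fraction remaining after one interval: r = e^(−kτ) = e^(−0.01565 × 62.0) = 0.3790
Before dose 4, 3 doses have been given (aged 1τ, 2τ, 3τ).
C_trough = C₀ × (r + r² + … + r^3) = C₀ × r(1−r^3)/(1−r)
        = 3.134 × 0.3790 × (1 − 0.05444) / (1 − 0.3790) = 1.809 mg/L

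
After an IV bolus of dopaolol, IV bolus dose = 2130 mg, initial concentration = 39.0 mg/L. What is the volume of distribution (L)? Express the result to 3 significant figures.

Vd = Dose / C₀ = 2130 / 39.0 = 54.62 L

54.6 L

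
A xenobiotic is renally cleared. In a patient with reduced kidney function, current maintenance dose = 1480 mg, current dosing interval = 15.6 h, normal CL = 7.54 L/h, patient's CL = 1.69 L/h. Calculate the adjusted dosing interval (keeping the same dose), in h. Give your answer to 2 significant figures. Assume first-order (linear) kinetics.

70 h

To keep the same average steady-state level, dosing rate must scale with clearance.
CL ratio = 1.69 / 7.54 = 0.2241
New interval (same dose) = 15.6 / 0.2241 = 69.61 h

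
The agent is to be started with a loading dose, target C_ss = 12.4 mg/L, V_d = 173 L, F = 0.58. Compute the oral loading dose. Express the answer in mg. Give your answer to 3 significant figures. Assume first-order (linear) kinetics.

3700 mg

LD = Css × Vd / F = 12.4 × 173 / 0.58 = 3699 mg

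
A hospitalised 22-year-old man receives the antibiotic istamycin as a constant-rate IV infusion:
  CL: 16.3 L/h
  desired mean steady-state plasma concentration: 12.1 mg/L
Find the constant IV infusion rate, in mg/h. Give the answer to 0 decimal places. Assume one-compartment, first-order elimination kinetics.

At steady state, infusion rate R₀ = Css × CL = 12.1 × 16.30 = 197.2 mg/h

197 mg/h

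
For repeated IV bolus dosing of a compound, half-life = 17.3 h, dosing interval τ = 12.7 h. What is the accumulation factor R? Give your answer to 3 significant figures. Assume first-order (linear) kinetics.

2.51

k = ln2 / t½ = 0.693147 / 17.3 = 0.04007 h⁻¹
e^(−kτ) = e^(−0.04007 × 12.7) = 0.6012
Accumulation ratio R = 1 / (1 − e^(−kτ)) = 1 / (1 − 0.6012) = 2.508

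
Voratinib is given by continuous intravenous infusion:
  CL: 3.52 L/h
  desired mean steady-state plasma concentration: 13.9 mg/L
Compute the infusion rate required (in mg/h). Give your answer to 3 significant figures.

48.9 mg/h

At steady state, infusion rate R₀ = Css × CL = 13.9 × 3.520 = 48.93 mg/h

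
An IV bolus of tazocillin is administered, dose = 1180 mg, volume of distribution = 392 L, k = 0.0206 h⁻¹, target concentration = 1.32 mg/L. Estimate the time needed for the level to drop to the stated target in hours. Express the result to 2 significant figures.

40 h

C₀ = Dose / Vd = 1180 / 392 = 3.010 mg/L
t = ln(C₀ / C) / k = ln(3.010 / 1.32) / 0.02060
  = ln(2.280) / 0.02060 = 0.8242 / 0.02060 = 40.01 h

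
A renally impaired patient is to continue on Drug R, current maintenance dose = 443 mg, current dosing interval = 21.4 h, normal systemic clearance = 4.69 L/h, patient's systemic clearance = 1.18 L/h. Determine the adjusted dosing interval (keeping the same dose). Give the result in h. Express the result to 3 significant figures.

To keep the same average steady-state level, dosing rate must scale with clearance.
CL ratio = 1.18 / 4.69 = 0.2516
New interval (same dose) = 21.4 / 0.2516 = 85.06 h

85.1 h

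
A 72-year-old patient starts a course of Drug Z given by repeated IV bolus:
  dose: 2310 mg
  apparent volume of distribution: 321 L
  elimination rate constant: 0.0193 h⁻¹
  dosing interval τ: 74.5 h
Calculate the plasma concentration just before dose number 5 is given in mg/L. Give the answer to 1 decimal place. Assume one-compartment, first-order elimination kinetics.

2.2 mg/L

C₀ per dose = Dose / Vd = 2310 / 321 = 7.196 mg/L
Fraction remaining after one interval: r = e^(−kτ) = e^(−0.01930 × 74.5) = 0.2374
Before dose 5, 4 doses have been given (aged 1τ, 2τ, 3τ, 4τ).
C_trough = C₀ × (r + r² + … + r^4) = C₀ × r(1−r^4)/(1−r)
        = 7.196 × 0.2374 × (1 − 0.003176) / (1 − 0.2374) = 2.233 mg/L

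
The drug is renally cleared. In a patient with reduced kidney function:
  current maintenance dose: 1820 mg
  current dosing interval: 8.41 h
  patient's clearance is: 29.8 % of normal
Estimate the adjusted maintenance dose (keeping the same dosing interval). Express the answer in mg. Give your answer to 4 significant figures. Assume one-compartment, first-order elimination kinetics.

542.4 mg

To keep the same average steady-state level, dosing rate must scale with clearance.
CL ratio = 29.8 / 100 = 0.2980
New dose (same interval) = 1820 × 0.2980 = 542.4 mg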